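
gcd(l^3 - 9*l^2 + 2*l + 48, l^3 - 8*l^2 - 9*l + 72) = l^2 - 11*l + 24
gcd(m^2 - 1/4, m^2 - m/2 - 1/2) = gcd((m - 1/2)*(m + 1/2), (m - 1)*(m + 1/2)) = m + 1/2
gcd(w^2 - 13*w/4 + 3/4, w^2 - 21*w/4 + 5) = 1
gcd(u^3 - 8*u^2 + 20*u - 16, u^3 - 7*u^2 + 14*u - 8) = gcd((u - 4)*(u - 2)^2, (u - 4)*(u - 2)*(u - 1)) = u^2 - 6*u + 8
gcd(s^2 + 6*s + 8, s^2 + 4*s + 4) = s + 2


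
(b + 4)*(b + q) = b^2 + b*q + 4*b + 4*q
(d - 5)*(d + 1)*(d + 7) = d^3 + 3*d^2 - 33*d - 35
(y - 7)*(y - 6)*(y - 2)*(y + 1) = y^4 - 14*y^3 + 53*y^2 - 16*y - 84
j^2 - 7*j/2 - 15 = (j - 6)*(j + 5/2)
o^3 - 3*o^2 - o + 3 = (o - 3)*(o - 1)*(o + 1)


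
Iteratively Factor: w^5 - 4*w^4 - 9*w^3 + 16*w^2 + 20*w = (w)*(w^4 - 4*w^3 - 9*w^2 + 16*w + 20) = w*(w + 2)*(w^3 - 6*w^2 + 3*w + 10) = w*(w + 1)*(w + 2)*(w^2 - 7*w + 10) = w*(w - 5)*(w + 1)*(w + 2)*(w - 2)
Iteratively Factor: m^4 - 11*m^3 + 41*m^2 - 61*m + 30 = (m - 5)*(m^3 - 6*m^2 + 11*m - 6) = (m - 5)*(m - 1)*(m^2 - 5*m + 6) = (m - 5)*(m - 2)*(m - 1)*(m - 3)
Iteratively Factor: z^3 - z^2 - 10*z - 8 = (z - 4)*(z^2 + 3*z + 2) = (z - 4)*(z + 1)*(z + 2)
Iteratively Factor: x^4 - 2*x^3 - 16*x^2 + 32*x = (x + 4)*(x^3 - 6*x^2 + 8*x) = x*(x + 4)*(x^2 - 6*x + 8) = x*(x - 4)*(x + 4)*(x - 2)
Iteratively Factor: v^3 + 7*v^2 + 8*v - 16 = (v - 1)*(v^2 + 8*v + 16) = (v - 1)*(v + 4)*(v + 4)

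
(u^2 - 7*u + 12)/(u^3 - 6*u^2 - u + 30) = (u - 4)/(u^2 - 3*u - 10)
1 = 1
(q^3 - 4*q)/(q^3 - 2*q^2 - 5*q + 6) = q*(q - 2)/(q^2 - 4*q + 3)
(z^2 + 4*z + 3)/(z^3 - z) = (z + 3)/(z*(z - 1))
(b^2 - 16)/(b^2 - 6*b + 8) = (b + 4)/(b - 2)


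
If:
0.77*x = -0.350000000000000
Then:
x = -0.45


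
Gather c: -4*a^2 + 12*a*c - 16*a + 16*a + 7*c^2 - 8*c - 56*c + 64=-4*a^2 + 7*c^2 + c*(12*a - 64) + 64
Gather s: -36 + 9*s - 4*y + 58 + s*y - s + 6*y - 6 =s*(y + 8) + 2*y + 16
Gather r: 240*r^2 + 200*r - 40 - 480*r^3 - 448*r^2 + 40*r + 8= -480*r^3 - 208*r^2 + 240*r - 32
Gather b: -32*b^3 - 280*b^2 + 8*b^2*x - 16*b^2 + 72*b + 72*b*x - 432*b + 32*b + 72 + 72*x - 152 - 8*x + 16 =-32*b^3 + b^2*(8*x - 296) + b*(72*x - 328) + 64*x - 64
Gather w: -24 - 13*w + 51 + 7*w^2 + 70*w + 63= 7*w^2 + 57*w + 90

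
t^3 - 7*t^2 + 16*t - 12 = (t - 3)*(t - 2)^2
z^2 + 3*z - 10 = (z - 2)*(z + 5)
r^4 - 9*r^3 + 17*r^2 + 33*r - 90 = (r - 5)*(r - 3)^2*(r + 2)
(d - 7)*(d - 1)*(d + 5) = d^3 - 3*d^2 - 33*d + 35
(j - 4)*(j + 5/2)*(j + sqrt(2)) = j^3 - 3*j^2/2 + sqrt(2)*j^2 - 10*j - 3*sqrt(2)*j/2 - 10*sqrt(2)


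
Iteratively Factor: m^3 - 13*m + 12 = (m + 4)*(m^2 - 4*m + 3) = (m - 3)*(m + 4)*(m - 1)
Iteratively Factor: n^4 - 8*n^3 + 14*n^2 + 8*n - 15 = (n - 5)*(n^3 - 3*n^2 - n + 3) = (n - 5)*(n - 1)*(n^2 - 2*n - 3) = (n - 5)*(n - 3)*(n - 1)*(n + 1)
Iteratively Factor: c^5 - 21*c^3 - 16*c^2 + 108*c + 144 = (c - 3)*(c^4 + 3*c^3 - 12*c^2 - 52*c - 48) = (c - 3)*(c + 3)*(c^3 - 12*c - 16) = (c - 4)*(c - 3)*(c + 3)*(c^2 + 4*c + 4) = (c - 4)*(c - 3)*(c + 2)*(c + 3)*(c + 2)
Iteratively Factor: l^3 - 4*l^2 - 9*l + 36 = (l - 4)*(l^2 - 9) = (l - 4)*(l + 3)*(l - 3)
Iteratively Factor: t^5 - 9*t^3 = (t - 3)*(t^4 + 3*t^3) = t*(t - 3)*(t^3 + 3*t^2) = t^2*(t - 3)*(t^2 + 3*t) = t^3*(t - 3)*(t + 3)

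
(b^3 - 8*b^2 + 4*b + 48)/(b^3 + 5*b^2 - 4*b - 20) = (b^2 - 10*b + 24)/(b^2 + 3*b - 10)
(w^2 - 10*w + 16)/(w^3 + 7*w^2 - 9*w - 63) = (w^2 - 10*w + 16)/(w^3 + 7*w^2 - 9*w - 63)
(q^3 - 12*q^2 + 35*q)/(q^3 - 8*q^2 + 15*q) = (q - 7)/(q - 3)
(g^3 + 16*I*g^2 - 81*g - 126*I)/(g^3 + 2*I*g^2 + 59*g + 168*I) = (g + 6*I)/(g - 8*I)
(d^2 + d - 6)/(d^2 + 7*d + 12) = (d - 2)/(d + 4)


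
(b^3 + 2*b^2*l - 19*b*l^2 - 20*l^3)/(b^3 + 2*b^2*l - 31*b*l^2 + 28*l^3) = (b^2 + 6*b*l + 5*l^2)/(b^2 + 6*b*l - 7*l^2)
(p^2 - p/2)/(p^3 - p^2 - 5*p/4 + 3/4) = 2*p/(2*p^2 - p - 3)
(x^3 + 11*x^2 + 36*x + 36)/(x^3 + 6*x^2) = 1 + 5/x + 6/x^2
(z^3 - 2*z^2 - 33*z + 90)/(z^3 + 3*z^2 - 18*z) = (z - 5)/z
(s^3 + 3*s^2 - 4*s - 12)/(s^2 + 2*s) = s + 1 - 6/s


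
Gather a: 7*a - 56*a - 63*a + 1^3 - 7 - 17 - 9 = -112*a - 32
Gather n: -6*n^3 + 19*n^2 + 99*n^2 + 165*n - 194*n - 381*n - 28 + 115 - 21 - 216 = -6*n^3 + 118*n^2 - 410*n - 150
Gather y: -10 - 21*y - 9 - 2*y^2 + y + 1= -2*y^2 - 20*y - 18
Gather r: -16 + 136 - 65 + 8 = 63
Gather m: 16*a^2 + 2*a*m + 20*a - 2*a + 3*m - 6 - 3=16*a^2 + 18*a + m*(2*a + 3) - 9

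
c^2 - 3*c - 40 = (c - 8)*(c + 5)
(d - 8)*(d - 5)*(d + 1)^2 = d^4 - 11*d^3 + 15*d^2 + 67*d + 40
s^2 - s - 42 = (s - 7)*(s + 6)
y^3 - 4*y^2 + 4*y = y*(y - 2)^2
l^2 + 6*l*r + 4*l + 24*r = (l + 4)*(l + 6*r)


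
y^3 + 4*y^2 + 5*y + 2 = (y + 1)^2*(y + 2)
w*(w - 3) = w^2 - 3*w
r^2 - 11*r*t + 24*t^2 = (r - 8*t)*(r - 3*t)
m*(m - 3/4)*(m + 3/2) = m^3 + 3*m^2/4 - 9*m/8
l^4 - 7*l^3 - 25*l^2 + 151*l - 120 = (l - 8)*(l - 3)*(l - 1)*(l + 5)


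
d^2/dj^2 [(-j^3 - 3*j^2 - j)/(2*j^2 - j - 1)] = 2*(-13*j^3 - 21*j^2 - 9*j - 2)/(8*j^6 - 12*j^5 - 6*j^4 + 11*j^3 + 3*j^2 - 3*j - 1)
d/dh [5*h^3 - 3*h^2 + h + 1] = 15*h^2 - 6*h + 1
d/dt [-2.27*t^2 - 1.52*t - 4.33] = -4.54*t - 1.52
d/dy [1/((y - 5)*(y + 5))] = -2*y/(y^4 - 50*y^2 + 625)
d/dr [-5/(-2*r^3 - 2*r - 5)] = 10*(-3*r^2 - 1)/(2*r^3 + 2*r + 5)^2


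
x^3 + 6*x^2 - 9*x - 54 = (x - 3)*(x + 3)*(x + 6)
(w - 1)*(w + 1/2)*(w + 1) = w^3 + w^2/2 - w - 1/2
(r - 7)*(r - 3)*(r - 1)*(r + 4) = r^4 - 7*r^3 - 13*r^2 + 103*r - 84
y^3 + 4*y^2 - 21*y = y*(y - 3)*(y + 7)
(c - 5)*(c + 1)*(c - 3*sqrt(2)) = c^3 - 3*sqrt(2)*c^2 - 4*c^2 - 5*c + 12*sqrt(2)*c + 15*sqrt(2)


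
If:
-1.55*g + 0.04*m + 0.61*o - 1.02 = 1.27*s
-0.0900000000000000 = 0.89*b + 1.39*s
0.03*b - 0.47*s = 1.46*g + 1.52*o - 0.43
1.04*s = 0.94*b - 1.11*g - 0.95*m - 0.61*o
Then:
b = -1.56179775280899*s - 0.101123595505618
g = -0.729518526207816*s - 0.398458611525144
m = -2.01930836036006*s - 0.0606112891410974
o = 0.360686260315225*s + 0.66362885852733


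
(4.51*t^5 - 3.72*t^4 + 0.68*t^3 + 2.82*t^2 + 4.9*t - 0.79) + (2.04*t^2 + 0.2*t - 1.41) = 4.51*t^5 - 3.72*t^4 + 0.68*t^3 + 4.86*t^2 + 5.1*t - 2.2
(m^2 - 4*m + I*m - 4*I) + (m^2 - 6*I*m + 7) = 2*m^2 - 4*m - 5*I*m + 7 - 4*I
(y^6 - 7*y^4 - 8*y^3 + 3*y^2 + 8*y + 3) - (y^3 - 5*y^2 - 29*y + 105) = y^6 - 7*y^4 - 9*y^3 + 8*y^2 + 37*y - 102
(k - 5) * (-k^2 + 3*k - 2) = -k^3 + 8*k^2 - 17*k + 10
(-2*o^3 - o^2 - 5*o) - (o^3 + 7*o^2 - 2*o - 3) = -3*o^3 - 8*o^2 - 3*o + 3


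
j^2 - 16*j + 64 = (j - 8)^2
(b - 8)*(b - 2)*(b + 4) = b^3 - 6*b^2 - 24*b + 64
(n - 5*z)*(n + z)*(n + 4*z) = n^3 - 21*n*z^2 - 20*z^3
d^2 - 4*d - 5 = (d - 5)*(d + 1)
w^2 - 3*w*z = w*(w - 3*z)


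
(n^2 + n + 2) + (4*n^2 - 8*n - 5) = 5*n^2 - 7*n - 3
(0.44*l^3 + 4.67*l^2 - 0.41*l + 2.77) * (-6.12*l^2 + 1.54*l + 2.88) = -2.6928*l^5 - 27.9028*l^4 + 10.9682*l^3 - 4.1342*l^2 + 3.085*l + 7.9776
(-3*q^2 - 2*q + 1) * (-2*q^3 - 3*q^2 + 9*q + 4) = 6*q^5 + 13*q^4 - 23*q^3 - 33*q^2 + q + 4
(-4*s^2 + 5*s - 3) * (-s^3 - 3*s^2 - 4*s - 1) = 4*s^5 + 7*s^4 + 4*s^3 - 7*s^2 + 7*s + 3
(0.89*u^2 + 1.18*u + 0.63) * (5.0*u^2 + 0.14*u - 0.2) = 4.45*u^4 + 6.0246*u^3 + 3.1372*u^2 - 0.1478*u - 0.126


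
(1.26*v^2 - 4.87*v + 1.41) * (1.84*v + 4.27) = 2.3184*v^3 - 3.5806*v^2 - 18.2005*v + 6.0207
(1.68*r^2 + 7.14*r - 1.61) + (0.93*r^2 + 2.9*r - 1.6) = 2.61*r^2 + 10.04*r - 3.21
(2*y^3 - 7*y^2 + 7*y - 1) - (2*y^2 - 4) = 2*y^3 - 9*y^2 + 7*y + 3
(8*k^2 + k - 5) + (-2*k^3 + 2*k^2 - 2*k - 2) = -2*k^3 + 10*k^2 - k - 7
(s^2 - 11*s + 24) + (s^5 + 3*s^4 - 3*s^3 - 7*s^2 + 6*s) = s^5 + 3*s^4 - 3*s^3 - 6*s^2 - 5*s + 24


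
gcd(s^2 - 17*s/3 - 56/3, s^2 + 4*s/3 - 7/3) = s + 7/3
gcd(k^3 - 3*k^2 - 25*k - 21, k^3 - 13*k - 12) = k^2 + 4*k + 3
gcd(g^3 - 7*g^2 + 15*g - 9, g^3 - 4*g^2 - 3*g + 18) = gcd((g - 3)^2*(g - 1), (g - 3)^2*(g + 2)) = g^2 - 6*g + 9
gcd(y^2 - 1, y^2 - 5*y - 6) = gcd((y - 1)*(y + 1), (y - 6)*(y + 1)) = y + 1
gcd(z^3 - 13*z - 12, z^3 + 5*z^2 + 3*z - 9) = z + 3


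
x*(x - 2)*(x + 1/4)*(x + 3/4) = x^4 - x^3 - 29*x^2/16 - 3*x/8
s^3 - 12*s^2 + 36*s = s*(s - 6)^2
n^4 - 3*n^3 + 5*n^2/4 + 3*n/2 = n*(n - 2)*(n - 3/2)*(n + 1/2)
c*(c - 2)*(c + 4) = c^3 + 2*c^2 - 8*c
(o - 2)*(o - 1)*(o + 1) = o^3 - 2*o^2 - o + 2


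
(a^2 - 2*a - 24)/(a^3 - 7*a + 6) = (a^2 - 2*a - 24)/(a^3 - 7*a + 6)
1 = 1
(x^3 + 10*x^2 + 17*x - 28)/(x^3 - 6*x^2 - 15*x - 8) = (-x^3 - 10*x^2 - 17*x + 28)/(-x^3 + 6*x^2 + 15*x + 8)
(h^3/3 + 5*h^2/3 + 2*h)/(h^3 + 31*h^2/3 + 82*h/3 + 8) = h*(h^2 + 5*h + 6)/(3*h^3 + 31*h^2 + 82*h + 24)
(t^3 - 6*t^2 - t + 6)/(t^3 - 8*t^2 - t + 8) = (t - 6)/(t - 8)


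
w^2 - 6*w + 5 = (w - 5)*(w - 1)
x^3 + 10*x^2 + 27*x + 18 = (x + 1)*(x + 3)*(x + 6)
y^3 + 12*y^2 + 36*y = y*(y + 6)^2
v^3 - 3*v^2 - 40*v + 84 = (v - 7)*(v - 2)*(v + 6)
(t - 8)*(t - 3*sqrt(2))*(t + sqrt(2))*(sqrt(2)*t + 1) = sqrt(2)*t^4 - 8*sqrt(2)*t^3 - 3*t^3 - 8*sqrt(2)*t^2 + 24*t^2 - 6*t + 64*sqrt(2)*t + 48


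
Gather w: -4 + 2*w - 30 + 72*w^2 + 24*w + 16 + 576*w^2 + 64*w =648*w^2 + 90*w - 18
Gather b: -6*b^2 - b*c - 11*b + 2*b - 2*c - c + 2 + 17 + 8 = -6*b^2 + b*(-c - 9) - 3*c + 27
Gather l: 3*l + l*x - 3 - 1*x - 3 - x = l*(x + 3) - 2*x - 6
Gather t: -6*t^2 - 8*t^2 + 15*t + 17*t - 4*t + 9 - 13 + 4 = -14*t^2 + 28*t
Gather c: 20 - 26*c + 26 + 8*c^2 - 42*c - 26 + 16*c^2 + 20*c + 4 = 24*c^2 - 48*c + 24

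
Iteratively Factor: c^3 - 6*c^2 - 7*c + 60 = (c - 5)*(c^2 - c - 12) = (c - 5)*(c - 4)*(c + 3)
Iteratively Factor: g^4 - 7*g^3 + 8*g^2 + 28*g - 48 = (g + 2)*(g^3 - 9*g^2 + 26*g - 24) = (g - 4)*(g + 2)*(g^2 - 5*g + 6) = (g - 4)*(g - 2)*(g + 2)*(g - 3)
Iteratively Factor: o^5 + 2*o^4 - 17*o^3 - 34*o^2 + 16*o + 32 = (o - 1)*(o^4 + 3*o^3 - 14*o^2 - 48*o - 32) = (o - 1)*(o + 1)*(o^3 + 2*o^2 - 16*o - 32) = (o - 1)*(o + 1)*(o + 2)*(o^2 - 16) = (o - 1)*(o + 1)*(o + 2)*(o + 4)*(o - 4)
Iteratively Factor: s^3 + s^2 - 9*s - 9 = (s - 3)*(s^2 + 4*s + 3) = (s - 3)*(s + 3)*(s + 1)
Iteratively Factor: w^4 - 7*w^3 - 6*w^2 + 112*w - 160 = (w - 4)*(w^3 - 3*w^2 - 18*w + 40) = (w - 5)*(w - 4)*(w^2 + 2*w - 8) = (w - 5)*(w - 4)*(w - 2)*(w + 4)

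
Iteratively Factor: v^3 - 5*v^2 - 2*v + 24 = (v - 4)*(v^2 - v - 6) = (v - 4)*(v - 3)*(v + 2)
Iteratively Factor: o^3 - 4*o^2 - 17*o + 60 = (o - 3)*(o^2 - o - 20) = (o - 3)*(o + 4)*(o - 5)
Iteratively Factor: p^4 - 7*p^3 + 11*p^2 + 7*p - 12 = (p + 1)*(p^3 - 8*p^2 + 19*p - 12) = (p - 3)*(p + 1)*(p^2 - 5*p + 4) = (p - 4)*(p - 3)*(p + 1)*(p - 1)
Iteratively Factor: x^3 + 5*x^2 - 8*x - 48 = (x + 4)*(x^2 + x - 12) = (x + 4)^2*(x - 3)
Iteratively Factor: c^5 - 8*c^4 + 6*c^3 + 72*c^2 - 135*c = (c - 3)*(c^4 - 5*c^3 - 9*c^2 + 45*c) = (c - 5)*(c - 3)*(c^3 - 9*c) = (c - 5)*(c - 3)*(c + 3)*(c^2 - 3*c) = (c - 5)*(c - 3)^2*(c + 3)*(c)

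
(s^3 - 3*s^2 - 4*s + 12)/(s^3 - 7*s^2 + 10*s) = (s^2 - s - 6)/(s*(s - 5))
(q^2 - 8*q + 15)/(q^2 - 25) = (q - 3)/(q + 5)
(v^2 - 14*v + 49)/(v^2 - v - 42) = (v - 7)/(v + 6)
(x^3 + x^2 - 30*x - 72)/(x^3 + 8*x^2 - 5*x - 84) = (x^2 - 3*x - 18)/(x^2 + 4*x - 21)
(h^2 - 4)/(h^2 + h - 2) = (h - 2)/(h - 1)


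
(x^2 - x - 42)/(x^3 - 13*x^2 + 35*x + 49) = (x + 6)/(x^2 - 6*x - 7)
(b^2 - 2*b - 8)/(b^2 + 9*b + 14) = (b - 4)/(b + 7)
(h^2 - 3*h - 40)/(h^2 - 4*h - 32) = (h + 5)/(h + 4)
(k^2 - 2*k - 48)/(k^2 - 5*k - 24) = (k + 6)/(k + 3)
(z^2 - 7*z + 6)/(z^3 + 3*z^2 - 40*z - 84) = (z - 1)/(z^2 + 9*z + 14)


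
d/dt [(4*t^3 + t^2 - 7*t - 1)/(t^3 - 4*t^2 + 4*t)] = (-17*t^3 + 12*t^2 + 3*t - 2)/(t^2*(t^3 - 6*t^2 + 12*t - 8))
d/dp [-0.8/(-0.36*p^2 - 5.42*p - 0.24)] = (-0.576*p - 4.336)/(0.36*p^2 + 5.42*p + 0.24)^2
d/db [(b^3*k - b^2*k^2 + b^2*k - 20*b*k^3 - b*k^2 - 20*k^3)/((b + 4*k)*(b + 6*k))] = k*(b^2 + 12*b*k - 30*k^2 + 11*k)/(b^2 + 12*b*k + 36*k^2)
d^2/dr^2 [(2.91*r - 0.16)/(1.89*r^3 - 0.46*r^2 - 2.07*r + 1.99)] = (62.368866*r^5 - 22.038156*r^4 + 26.226762*r^3 - 127.78494*r^2 + 18.679428*r + 22.31023)/(6.751269*r^9 - 4.929498*r^8 - 20.982969*r^7 + 32.026049*r^6 + 12.600711*r^5 - 51.362772*r^4 + 24.953292*r^3 + 20.115915*r^2 - 24.592221*r + 7.880599)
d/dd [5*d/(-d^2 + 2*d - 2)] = 5*(d^2 - 2)/(d^4 - 4*d^3 + 8*d^2 - 8*d + 4)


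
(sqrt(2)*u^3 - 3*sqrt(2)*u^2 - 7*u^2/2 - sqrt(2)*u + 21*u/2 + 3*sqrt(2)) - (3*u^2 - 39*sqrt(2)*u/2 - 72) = sqrt(2)*u^3 - 13*u^2/2 - 3*sqrt(2)*u^2 + 21*u/2 + 37*sqrt(2)*u/2 + 3*sqrt(2) + 72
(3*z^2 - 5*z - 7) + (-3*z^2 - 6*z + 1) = -11*z - 6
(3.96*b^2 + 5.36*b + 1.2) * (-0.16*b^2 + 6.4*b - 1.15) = -0.6336*b^4 + 24.4864*b^3 + 29.558*b^2 + 1.516*b - 1.38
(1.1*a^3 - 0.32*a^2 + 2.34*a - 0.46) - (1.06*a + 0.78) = 1.1*a^3 - 0.32*a^2 + 1.28*a - 1.24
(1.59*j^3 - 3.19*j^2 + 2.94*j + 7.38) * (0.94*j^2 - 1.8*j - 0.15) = 1.4946*j^5 - 5.8606*j^4 + 8.2671*j^3 + 2.1237*j^2 - 13.725*j - 1.107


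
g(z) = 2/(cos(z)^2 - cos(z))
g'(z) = 2*(2*sin(z)*cos(z) - sin(z))/(cos(z)^2 - cos(z))^2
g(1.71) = 12.66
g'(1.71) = -101.35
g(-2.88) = 1.05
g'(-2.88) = 0.42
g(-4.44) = 5.86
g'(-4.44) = -25.42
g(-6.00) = -52.30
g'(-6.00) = 351.66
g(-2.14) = 2.41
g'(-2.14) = 5.09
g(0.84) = -9.01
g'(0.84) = 10.12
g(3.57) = 1.15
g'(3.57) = 0.78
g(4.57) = 12.34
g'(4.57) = 96.79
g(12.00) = -15.18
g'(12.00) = -42.51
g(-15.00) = 1.50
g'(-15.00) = 1.83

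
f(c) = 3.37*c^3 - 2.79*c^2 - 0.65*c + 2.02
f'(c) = 10.11*c^2 - 5.58*c - 0.65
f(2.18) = 22.26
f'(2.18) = 35.23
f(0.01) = 2.01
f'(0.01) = -0.70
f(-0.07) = 2.05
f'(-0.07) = -0.21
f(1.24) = 3.35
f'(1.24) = 7.98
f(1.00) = 1.95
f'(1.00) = 3.88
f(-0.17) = 2.03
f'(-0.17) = 0.59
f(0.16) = 1.86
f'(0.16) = -1.28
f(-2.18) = -44.74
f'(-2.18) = 59.56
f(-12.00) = -6215.30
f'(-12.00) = 1522.15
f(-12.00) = -6215.30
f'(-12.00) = 1522.15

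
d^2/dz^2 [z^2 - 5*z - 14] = 2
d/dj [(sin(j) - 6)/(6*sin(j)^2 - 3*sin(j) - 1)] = (-6*sin(j)^2 + 72*sin(j) - 19)*cos(j)/(6*sin(j)^2 - 3*sin(j) - 1)^2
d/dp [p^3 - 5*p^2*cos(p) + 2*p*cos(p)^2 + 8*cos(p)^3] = 5*p^2*sin(p) + 3*p^2 - 2*p*sin(2*p) - 10*p*cos(p) - 24*sin(p)*cos(p)^2 + 2*cos(p)^2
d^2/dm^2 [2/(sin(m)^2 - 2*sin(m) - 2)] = 4*(2*sin(m)^4 - 3*sin(m)^3 + 3*sin(m)^2 + 4*sin(m) - 6)/(2*sin(m) + cos(m)^2 + 1)^3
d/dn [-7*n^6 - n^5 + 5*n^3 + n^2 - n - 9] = -42*n^5 - 5*n^4 + 15*n^2 + 2*n - 1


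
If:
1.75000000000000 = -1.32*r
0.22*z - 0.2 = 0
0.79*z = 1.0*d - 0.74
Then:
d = 1.46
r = -1.33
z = 0.91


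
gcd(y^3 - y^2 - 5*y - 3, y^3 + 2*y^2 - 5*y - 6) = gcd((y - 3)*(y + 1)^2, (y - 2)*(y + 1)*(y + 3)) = y + 1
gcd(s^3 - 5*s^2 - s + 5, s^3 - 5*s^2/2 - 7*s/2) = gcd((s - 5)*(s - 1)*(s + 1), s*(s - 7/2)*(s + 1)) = s + 1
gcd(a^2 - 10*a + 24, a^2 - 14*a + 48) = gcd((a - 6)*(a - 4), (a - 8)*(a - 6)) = a - 6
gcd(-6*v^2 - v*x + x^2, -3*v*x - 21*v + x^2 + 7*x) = -3*v + x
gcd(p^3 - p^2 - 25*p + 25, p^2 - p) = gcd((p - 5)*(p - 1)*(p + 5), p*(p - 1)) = p - 1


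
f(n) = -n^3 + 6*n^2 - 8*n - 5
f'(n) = -3*n^2 + 12*n - 8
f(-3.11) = 107.99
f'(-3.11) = -74.34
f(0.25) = -6.64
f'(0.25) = -5.19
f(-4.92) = 298.69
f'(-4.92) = -139.66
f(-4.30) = 219.85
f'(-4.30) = -115.07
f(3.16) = -1.92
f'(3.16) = -0.04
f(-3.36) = 127.55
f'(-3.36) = -82.19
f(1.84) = -5.64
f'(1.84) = 3.92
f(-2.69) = 79.40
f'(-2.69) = -61.99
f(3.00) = -2.00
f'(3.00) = 1.00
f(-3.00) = 100.00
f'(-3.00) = -71.00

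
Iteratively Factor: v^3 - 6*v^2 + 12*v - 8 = (v - 2)*(v^2 - 4*v + 4) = (v - 2)^2*(v - 2)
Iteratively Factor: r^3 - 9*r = (r + 3)*(r^2 - 3*r) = r*(r + 3)*(r - 3)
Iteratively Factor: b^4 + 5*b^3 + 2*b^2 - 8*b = (b)*(b^3 + 5*b^2 + 2*b - 8) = b*(b - 1)*(b^2 + 6*b + 8) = b*(b - 1)*(b + 4)*(b + 2)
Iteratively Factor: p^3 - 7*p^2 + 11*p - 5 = (p - 1)*(p^2 - 6*p + 5) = (p - 5)*(p - 1)*(p - 1)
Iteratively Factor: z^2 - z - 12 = (z + 3)*(z - 4)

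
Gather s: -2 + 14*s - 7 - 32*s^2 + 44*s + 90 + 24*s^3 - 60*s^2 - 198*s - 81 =24*s^3 - 92*s^2 - 140*s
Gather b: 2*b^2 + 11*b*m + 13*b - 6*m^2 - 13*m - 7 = 2*b^2 + b*(11*m + 13) - 6*m^2 - 13*m - 7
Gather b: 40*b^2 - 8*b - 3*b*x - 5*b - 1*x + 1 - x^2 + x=40*b^2 + b*(-3*x - 13) - x^2 + 1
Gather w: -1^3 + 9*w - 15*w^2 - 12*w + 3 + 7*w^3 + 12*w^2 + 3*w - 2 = 7*w^3 - 3*w^2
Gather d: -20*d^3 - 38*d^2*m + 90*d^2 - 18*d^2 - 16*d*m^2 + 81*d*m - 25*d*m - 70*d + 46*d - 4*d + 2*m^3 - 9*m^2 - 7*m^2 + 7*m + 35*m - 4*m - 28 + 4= -20*d^3 + d^2*(72 - 38*m) + d*(-16*m^2 + 56*m - 28) + 2*m^3 - 16*m^2 + 38*m - 24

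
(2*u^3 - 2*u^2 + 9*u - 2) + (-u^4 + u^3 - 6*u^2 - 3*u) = -u^4 + 3*u^3 - 8*u^2 + 6*u - 2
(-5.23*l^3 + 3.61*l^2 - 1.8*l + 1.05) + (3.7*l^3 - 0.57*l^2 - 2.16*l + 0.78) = -1.53*l^3 + 3.04*l^2 - 3.96*l + 1.83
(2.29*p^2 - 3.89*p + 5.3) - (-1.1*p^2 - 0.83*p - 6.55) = 3.39*p^2 - 3.06*p + 11.85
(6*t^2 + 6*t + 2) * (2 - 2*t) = -12*t^3 + 8*t + 4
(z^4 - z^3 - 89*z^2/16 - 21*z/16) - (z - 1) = z^4 - z^3 - 89*z^2/16 - 37*z/16 + 1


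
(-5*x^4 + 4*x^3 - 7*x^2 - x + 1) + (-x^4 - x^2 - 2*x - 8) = -6*x^4 + 4*x^3 - 8*x^2 - 3*x - 7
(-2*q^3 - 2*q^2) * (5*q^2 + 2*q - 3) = -10*q^5 - 14*q^4 + 2*q^3 + 6*q^2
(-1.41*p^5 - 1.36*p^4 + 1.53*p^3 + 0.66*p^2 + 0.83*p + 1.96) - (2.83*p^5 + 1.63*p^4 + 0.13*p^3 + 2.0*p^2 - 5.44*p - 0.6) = -4.24*p^5 - 2.99*p^4 + 1.4*p^3 - 1.34*p^2 + 6.27*p + 2.56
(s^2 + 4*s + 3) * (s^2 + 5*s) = s^4 + 9*s^3 + 23*s^2 + 15*s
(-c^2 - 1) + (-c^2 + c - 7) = -2*c^2 + c - 8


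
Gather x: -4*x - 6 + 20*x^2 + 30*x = 20*x^2 + 26*x - 6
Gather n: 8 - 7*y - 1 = 7 - 7*y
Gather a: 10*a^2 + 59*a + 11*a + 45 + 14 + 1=10*a^2 + 70*a + 60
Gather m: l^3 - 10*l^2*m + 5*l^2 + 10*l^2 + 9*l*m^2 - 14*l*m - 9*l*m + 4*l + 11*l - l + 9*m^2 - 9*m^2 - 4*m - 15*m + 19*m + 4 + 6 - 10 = l^3 + 15*l^2 + 9*l*m^2 + 14*l + m*(-10*l^2 - 23*l)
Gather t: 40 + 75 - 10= 105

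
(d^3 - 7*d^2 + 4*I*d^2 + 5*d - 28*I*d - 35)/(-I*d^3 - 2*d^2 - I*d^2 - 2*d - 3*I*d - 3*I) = (I*d^3 - d^2*(4 + 7*I) + d*(28 + 5*I) - 35*I)/(d^3 + d^2*(1 - 2*I) + d*(3 - 2*I) + 3)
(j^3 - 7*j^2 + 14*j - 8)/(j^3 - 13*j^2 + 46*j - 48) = (j^2 - 5*j + 4)/(j^2 - 11*j + 24)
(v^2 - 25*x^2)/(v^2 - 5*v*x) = (v + 5*x)/v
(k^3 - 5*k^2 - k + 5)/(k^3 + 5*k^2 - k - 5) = (k - 5)/(k + 5)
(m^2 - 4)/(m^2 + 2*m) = (m - 2)/m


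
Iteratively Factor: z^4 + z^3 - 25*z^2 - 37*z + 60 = (z - 1)*(z^3 + 2*z^2 - 23*z - 60) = (z - 1)*(z + 3)*(z^2 - z - 20) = (z - 1)*(z + 3)*(z + 4)*(z - 5)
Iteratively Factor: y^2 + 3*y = (y + 3)*(y)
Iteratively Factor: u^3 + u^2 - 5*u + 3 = (u + 3)*(u^2 - 2*u + 1) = (u - 1)*(u + 3)*(u - 1)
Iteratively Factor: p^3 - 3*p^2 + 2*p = (p - 2)*(p^2 - p) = p*(p - 2)*(p - 1)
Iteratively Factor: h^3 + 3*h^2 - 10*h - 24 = (h - 3)*(h^2 + 6*h + 8) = (h - 3)*(h + 2)*(h + 4)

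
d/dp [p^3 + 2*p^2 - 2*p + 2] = 3*p^2 + 4*p - 2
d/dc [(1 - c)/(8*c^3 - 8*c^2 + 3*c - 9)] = (-8*c^3 + 8*c^2 - 3*c + (c - 1)*(24*c^2 - 16*c + 3) + 9)/(8*c^3 - 8*c^2 + 3*c - 9)^2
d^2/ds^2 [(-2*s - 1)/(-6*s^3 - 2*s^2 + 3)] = 4*(2*s^2*(2*s + 1)*(9*s + 2)^2 - (18*s^2 + 4*s + (2*s + 1)*(9*s + 1))*(6*s^3 + 2*s^2 - 3))/(6*s^3 + 2*s^2 - 3)^3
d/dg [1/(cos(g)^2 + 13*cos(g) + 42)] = (2*cos(g) + 13)*sin(g)/(cos(g)^2 + 13*cos(g) + 42)^2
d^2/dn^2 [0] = 0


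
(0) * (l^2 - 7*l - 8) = 0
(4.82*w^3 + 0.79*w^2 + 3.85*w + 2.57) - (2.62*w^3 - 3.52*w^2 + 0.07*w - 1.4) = 2.2*w^3 + 4.31*w^2 + 3.78*w + 3.97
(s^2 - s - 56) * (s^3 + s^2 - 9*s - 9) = s^5 - 66*s^3 - 56*s^2 + 513*s + 504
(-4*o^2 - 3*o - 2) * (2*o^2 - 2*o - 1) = -8*o^4 + 2*o^3 + 6*o^2 + 7*o + 2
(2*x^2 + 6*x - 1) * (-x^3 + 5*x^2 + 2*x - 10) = -2*x^5 + 4*x^4 + 35*x^3 - 13*x^2 - 62*x + 10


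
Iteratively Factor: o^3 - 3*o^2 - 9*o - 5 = (o + 1)*(o^2 - 4*o - 5) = (o - 5)*(o + 1)*(o + 1)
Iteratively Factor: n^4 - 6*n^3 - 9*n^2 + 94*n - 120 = (n - 2)*(n^3 - 4*n^2 - 17*n + 60) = (n - 3)*(n - 2)*(n^2 - n - 20) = (n - 5)*(n - 3)*(n - 2)*(n + 4)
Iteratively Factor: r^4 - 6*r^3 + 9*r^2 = (r - 3)*(r^3 - 3*r^2) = r*(r - 3)*(r^2 - 3*r) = r^2*(r - 3)*(r - 3)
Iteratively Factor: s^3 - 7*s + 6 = (s - 2)*(s^2 + 2*s - 3) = (s - 2)*(s - 1)*(s + 3)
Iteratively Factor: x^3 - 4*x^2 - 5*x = (x + 1)*(x^2 - 5*x) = x*(x + 1)*(x - 5)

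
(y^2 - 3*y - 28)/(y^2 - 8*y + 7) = (y + 4)/(y - 1)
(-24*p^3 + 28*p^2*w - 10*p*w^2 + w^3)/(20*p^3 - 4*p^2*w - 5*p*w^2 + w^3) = (-12*p^2 + 8*p*w - w^2)/(10*p^2 + 3*p*w - w^2)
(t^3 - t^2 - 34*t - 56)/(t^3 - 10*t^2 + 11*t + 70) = (t + 4)/(t - 5)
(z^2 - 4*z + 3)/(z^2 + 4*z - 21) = (z - 1)/(z + 7)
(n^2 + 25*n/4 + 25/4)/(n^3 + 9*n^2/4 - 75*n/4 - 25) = 1/(n - 4)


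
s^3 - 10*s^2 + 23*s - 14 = (s - 7)*(s - 2)*(s - 1)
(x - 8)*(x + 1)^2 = x^3 - 6*x^2 - 15*x - 8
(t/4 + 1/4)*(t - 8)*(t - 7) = t^3/4 - 7*t^2/2 + 41*t/4 + 14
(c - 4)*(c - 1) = c^2 - 5*c + 4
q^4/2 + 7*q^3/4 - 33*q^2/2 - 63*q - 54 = (q/2 + 1)*(q - 6)*(q + 3/2)*(q + 6)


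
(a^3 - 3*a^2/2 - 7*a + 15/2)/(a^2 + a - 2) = (2*a^2 - a - 15)/(2*(a + 2))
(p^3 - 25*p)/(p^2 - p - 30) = p*(p - 5)/(p - 6)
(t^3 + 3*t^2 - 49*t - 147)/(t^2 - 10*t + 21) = (t^2 + 10*t + 21)/(t - 3)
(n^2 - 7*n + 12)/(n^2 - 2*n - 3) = (n - 4)/(n + 1)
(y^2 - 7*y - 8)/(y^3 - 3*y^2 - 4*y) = (y - 8)/(y*(y - 4))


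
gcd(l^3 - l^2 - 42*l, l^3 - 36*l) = l^2 + 6*l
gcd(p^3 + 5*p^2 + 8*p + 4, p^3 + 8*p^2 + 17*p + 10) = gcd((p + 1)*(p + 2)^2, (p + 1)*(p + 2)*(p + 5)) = p^2 + 3*p + 2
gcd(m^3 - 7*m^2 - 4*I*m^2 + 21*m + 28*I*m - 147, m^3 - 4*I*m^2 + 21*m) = m^2 - 4*I*m + 21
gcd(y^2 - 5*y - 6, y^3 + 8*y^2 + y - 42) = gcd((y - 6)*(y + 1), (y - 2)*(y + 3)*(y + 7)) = 1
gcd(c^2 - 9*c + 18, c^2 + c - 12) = c - 3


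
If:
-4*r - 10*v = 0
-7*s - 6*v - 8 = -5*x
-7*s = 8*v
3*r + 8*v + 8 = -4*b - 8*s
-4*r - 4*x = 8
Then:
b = 277/406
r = -90/29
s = -288/203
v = 36/29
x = 32/29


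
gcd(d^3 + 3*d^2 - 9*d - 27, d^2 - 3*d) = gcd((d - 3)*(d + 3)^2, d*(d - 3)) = d - 3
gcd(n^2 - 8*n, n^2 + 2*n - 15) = 1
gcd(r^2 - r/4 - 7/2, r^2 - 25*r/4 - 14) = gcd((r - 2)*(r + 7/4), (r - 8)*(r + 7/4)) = r + 7/4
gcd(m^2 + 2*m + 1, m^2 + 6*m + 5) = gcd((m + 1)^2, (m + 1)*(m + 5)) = m + 1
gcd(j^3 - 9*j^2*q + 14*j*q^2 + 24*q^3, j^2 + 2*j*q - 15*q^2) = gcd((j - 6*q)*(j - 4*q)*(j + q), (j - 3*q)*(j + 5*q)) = 1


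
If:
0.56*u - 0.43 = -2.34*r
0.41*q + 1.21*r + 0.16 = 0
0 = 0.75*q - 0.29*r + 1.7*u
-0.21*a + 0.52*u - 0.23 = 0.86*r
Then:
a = -0.72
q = -0.70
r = 0.11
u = 0.33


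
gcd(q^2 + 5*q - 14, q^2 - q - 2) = q - 2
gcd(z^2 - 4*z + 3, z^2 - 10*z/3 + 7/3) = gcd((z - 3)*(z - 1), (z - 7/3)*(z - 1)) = z - 1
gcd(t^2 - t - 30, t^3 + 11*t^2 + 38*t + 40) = t + 5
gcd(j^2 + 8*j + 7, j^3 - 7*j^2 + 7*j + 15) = j + 1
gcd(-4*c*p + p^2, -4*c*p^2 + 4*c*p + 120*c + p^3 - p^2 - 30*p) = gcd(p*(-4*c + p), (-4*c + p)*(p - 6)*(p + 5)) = -4*c + p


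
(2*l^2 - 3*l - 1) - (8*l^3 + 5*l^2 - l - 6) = -8*l^3 - 3*l^2 - 2*l + 5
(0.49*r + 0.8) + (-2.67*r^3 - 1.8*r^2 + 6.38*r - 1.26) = -2.67*r^3 - 1.8*r^2 + 6.87*r - 0.46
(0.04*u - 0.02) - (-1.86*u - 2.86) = 1.9*u + 2.84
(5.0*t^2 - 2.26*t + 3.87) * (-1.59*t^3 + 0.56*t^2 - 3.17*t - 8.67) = -7.95*t^5 + 6.3934*t^4 - 23.2689*t^3 - 34.0186*t^2 + 7.3263*t - 33.5529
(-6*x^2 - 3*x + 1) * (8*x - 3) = -48*x^3 - 6*x^2 + 17*x - 3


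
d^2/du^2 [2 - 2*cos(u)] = 2*cos(u)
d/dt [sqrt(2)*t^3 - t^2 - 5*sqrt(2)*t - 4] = 3*sqrt(2)*t^2 - 2*t - 5*sqrt(2)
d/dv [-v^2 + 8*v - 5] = 8 - 2*v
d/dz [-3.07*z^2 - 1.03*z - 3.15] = -6.14*z - 1.03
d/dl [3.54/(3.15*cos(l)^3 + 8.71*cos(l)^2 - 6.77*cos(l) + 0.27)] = (33.453*cos(l)^2 + 61.6668*cos(l) - 23.9658)*sin(l)/(3.15*cos(l)^3 + 8.71*cos(l)^2 - 6.77*cos(l) + 0.27)^2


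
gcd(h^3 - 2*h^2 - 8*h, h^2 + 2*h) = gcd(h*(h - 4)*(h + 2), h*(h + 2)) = h^2 + 2*h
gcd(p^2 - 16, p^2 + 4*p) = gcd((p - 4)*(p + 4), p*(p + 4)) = p + 4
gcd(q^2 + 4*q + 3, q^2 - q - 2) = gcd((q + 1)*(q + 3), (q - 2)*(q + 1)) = q + 1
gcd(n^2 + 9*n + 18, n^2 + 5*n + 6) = n + 3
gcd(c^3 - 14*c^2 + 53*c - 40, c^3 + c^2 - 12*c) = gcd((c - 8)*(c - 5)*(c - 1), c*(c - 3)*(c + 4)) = 1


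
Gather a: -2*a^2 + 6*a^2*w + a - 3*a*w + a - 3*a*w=a^2*(6*w - 2) + a*(2 - 6*w)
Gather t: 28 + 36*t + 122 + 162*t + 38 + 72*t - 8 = 270*t + 180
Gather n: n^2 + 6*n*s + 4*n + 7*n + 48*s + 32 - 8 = n^2 + n*(6*s + 11) + 48*s + 24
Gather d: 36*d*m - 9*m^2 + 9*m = 36*d*m - 9*m^2 + 9*m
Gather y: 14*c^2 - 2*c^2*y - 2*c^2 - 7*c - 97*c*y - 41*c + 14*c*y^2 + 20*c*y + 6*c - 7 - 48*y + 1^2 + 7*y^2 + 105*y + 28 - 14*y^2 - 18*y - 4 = 12*c^2 - 42*c + y^2*(14*c - 7) + y*(-2*c^2 - 77*c + 39) + 18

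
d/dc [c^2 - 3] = 2*c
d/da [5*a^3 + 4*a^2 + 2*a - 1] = 15*a^2 + 8*a + 2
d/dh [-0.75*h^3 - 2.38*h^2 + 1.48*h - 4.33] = -2.25*h^2 - 4.76*h + 1.48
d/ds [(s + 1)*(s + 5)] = 2*s + 6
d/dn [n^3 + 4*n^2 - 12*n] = 3*n^2 + 8*n - 12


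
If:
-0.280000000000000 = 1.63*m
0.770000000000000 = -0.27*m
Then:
No Solution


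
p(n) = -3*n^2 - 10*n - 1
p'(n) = -6*n - 10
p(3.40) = -69.68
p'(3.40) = -30.40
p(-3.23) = 0.00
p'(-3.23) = 9.38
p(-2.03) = 6.94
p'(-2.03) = 2.18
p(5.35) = -140.37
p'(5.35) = -42.10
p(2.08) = -34.78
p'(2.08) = -22.48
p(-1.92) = 7.14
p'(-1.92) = 1.52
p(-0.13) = 0.25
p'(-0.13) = -9.22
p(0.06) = -1.61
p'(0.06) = -10.36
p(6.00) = -169.00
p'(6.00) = -46.00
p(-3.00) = 2.00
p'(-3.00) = 8.00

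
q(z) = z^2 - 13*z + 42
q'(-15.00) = -43.00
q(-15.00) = 462.00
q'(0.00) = -13.00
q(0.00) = 42.00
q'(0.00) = -13.00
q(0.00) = 42.00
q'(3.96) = -5.08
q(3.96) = 6.20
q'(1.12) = -10.76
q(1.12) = 28.69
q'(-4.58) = -22.16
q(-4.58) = 122.52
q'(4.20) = -4.60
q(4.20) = 5.04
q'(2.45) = -8.10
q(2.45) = 16.15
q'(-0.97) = -14.94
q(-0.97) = 55.55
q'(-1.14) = -15.28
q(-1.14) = 58.12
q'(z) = 2*z - 13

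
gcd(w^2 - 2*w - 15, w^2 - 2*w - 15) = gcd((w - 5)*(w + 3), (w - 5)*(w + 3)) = w^2 - 2*w - 15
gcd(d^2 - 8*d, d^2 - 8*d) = d^2 - 8*d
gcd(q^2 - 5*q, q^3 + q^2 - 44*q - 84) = 1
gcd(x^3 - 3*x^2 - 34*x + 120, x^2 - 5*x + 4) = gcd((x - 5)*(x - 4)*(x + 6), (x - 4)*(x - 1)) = x - 4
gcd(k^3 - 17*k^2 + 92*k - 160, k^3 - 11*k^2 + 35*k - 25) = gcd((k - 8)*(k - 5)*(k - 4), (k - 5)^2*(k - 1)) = k - 5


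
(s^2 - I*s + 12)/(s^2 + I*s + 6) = (s - 4*I)/(s - 2*I)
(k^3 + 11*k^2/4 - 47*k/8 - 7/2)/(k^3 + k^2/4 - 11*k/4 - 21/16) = 2*(k + 4)/(2*k + 3)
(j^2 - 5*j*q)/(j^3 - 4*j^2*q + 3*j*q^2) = (j - 5*q)/(j^2 - 4*j*q + 3*q^2)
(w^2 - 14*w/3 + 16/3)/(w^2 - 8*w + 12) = (w - 8/3)/(w - 6)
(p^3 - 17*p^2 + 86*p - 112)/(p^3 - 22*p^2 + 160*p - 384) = (p^2 - 9*p + 14)/(p^2 - 14*p + 48)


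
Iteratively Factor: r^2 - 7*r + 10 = (r - 5)*(r - 2)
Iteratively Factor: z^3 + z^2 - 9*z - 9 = (z - 3)*(z^2 + 4*z + 3) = (z - 3)*(z + 1)*(z + 3)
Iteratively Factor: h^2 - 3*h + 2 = (h - 1)*(h - 2)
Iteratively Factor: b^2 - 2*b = (b - 2)*(b)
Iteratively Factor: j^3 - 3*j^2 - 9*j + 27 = (j + 3)*(j^2 - 6*j + 9) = (j - 3)*(j + 3)*(j - 3)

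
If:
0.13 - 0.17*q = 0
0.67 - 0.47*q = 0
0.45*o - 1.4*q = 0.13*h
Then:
No Solution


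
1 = 1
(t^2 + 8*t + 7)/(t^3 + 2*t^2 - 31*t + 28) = (t + 1)/(t^2 - 5*t + 4)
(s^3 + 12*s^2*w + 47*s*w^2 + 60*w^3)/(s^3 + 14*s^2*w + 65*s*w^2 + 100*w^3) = (s + 3*w)/(s + 5*w)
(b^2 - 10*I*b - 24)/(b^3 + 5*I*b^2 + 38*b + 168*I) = (b - 4*I)/(b^2 + 11*I*b - 28)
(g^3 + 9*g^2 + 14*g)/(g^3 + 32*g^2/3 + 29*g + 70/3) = 3*g/(3*g + 5)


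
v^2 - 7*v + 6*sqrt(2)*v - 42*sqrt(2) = (v - 7)*(v + 6*sqrt(2))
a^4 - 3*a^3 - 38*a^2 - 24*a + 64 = (a - 8)*(a - 1)*(a + 2)*(a + 4)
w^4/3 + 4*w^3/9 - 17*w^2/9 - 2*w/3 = w*(w/3 + 1)*(w - 2)*(w + 1/3)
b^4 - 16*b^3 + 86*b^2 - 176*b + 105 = (b - 7)*(b - 5)*(b - 3)*(b - 1)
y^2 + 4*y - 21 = (y - 3)*(y + 7)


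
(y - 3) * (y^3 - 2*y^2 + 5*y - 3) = y^4 - 5*y^3 + 11*y^2 - 18*y + 9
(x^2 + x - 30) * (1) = x^2 + x - 30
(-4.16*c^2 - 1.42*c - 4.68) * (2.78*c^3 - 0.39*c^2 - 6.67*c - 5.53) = -11.5648*c^5 - 2.3252*c^4 + 15.2906*c^3 + 34.3014*c^2 + 39.0682*c + 25.8804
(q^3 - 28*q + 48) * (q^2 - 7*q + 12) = q^5 - 7*q^4 - 16*q^3 + 244*q^2 - 672*q + 576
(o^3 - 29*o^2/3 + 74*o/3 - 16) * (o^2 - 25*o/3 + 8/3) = o^5 - 18*o^4 + 971*o^3/9 - 742*o^2/3 + 1792*o/9 - 128/3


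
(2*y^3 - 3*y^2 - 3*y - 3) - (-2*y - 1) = 2*y^3 - 3*y^2 - y - 2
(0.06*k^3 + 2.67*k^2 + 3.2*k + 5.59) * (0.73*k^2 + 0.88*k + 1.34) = 0.0438*k^5 + 2.0019*k^4 + 4.766*k^3 + 10.4745*k^2 + 9.2072*k + 7.4906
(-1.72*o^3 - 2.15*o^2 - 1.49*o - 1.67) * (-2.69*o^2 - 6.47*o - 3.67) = 4.6268*o^5 + 16.9119*o^4 + 24.231*o^3 + 22.0231*o^2 + 16.2732*o + 6.1289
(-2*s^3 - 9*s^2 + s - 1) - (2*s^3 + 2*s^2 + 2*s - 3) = -4*s^3 - 11*s^2 - s + 2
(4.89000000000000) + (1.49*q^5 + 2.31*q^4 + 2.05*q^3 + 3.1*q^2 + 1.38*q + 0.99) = 1.49*q^5 + 2.31*q^4 + 2.05*q^3 + 3.1*q^2 + 1.38*q + 5.88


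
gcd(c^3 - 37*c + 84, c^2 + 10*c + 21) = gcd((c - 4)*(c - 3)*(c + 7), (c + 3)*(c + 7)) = c + 7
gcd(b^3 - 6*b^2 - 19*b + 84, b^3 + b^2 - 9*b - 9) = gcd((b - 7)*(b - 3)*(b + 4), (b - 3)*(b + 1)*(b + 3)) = b - 3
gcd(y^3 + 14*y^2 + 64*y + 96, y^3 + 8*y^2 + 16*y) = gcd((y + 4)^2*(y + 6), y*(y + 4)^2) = y^2 + 8*y + 16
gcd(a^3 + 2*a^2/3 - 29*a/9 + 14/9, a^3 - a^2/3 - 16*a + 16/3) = 1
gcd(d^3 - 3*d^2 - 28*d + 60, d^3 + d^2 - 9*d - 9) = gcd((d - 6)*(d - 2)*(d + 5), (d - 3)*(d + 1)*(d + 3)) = 1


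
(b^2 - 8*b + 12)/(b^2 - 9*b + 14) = (b - 6)/(b - 7)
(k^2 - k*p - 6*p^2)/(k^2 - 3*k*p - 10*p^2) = (-k + 3*p)/(-k + 5*p)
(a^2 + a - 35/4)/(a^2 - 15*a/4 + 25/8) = 2*(2*a + 7)/(4*a - 5)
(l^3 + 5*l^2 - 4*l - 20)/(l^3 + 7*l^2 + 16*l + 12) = (l^2 + 3*l - 10)/(l^2 + 5*l + 6)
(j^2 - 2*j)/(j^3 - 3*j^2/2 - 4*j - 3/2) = 2*j*(2 - j)/(-2*j^3 + 3*j^2 + 8*j + 3)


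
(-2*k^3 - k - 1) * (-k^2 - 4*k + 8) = 2*k^5 + 8*k^4 - 15*k^3 + 5*k^2 - 4*k - 8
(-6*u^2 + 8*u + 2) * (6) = -36*u^2 + 48*u + 12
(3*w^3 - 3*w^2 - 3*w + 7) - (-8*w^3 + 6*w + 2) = 11*w^3 - 3*w^2 - 9*w + 5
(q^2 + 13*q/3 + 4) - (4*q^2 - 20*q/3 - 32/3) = -3*q^2 + 11*q + 44/3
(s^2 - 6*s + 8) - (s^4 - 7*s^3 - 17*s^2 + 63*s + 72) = -s^4 + 7*s^3 + 18*s^2 - 69*s - 64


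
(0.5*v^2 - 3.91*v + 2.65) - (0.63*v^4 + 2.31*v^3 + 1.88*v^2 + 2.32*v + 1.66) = -0.63*v^4 - 2.31*v^3 - 1.38*v^2 - 6.23*v + 0.99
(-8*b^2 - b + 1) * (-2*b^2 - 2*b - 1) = 16*b^4 + 18*b^3 + 8*b^2 - b - 1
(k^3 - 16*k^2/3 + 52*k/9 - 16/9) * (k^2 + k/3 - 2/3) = k^5 - 5*k^4 + 10*k^3/3 + 100*k^2/27 - 40*k/9 + 32/27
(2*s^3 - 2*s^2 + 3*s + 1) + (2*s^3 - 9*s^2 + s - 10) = 4*s^3 - 11*s^2 + 4*s - 9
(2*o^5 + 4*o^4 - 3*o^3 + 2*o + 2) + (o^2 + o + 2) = 2*o^5 + 4*o^4 - 3*o^3 + o^2 + 3*o + 4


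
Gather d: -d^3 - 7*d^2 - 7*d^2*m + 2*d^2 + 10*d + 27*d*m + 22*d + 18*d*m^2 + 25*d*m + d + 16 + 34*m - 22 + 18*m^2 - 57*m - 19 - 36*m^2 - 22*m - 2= -d^3 + d^2*(-7*m - 5) + d*(18*m^2 + 52*m + 33) - 18*m^2 - 45*m - 27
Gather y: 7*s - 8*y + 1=7*s - 8*y + 1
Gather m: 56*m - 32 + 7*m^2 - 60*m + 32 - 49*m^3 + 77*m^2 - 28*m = -49*m^3 + 84*m^2 - 32*m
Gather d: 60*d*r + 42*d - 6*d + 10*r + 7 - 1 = d*(60*r + 36) + 10*r + 6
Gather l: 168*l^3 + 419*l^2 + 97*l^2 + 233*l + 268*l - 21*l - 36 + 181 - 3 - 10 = 168*l^3 + 516*l^2 + 480*l + 132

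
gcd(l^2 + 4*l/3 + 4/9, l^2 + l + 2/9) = l + 2/3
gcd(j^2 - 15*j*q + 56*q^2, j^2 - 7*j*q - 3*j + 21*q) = -j + 7*q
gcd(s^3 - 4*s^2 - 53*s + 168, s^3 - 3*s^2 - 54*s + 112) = s^2 - s - 56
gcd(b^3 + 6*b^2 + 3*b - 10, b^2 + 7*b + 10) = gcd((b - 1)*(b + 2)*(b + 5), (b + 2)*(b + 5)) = b^2 + 7*b + 10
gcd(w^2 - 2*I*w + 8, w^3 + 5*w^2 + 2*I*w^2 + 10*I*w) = w + 2*I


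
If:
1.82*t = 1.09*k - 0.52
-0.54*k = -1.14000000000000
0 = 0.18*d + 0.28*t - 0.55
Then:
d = 1.53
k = 2.11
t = 0.98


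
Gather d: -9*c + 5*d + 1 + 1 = -9*c + 5*d + 2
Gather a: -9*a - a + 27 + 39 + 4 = 70 - 10*a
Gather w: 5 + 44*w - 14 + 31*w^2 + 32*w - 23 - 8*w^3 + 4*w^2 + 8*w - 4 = -8*w^3 + 35*w^2 + 84*w - 36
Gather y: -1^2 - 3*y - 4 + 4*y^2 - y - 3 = 4*y^2 - 4*y - 8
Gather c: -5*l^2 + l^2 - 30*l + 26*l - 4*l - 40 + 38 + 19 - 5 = -4*l^2 - 8*l + 12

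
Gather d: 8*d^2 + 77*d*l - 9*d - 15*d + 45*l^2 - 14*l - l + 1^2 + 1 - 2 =8*d^2 + d*(77*l - 24) + 45*l^2 - 15*l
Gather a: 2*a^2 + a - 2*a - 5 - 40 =2*a^2 - a - 45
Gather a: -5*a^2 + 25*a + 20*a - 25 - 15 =-5*a^2 + 45*a - 40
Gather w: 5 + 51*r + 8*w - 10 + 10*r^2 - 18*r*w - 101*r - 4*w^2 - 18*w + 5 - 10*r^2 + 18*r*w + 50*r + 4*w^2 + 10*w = 0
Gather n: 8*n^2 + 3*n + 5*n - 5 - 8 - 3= 8*n^2 + 8*n - 16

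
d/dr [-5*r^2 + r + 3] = 1 - 10*r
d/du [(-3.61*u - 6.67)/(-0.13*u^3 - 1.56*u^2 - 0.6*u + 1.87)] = (0.4693*u^3 + 5.6316*u^2 + 2.166*u - (3.61*u + 6.67)*(0.39*u^2 + 3.12*u + 0.6) - 6.7507)/(0.13*u^3 + 1.56*u^2 + 0.6*u - 1.87)^2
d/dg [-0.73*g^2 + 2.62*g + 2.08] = 2.62 - 1.46*g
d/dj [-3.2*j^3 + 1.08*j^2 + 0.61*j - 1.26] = -9.6*j^2 + 2.16*j + 0.61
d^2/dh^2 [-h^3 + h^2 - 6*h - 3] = 2 - 6*h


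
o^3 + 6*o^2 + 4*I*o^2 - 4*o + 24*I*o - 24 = (o + 6)*(o + 2*I)^2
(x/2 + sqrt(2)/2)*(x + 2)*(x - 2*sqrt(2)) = x^3/2 - sqrt(2)*x^2/2 + x^2 - 2*x - sqrt(2)*x - 4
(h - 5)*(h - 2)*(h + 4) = h^3 - 3*h^2 - 18*h + 40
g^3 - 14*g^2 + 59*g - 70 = (g - 7)*(g - 5)*(g - 2)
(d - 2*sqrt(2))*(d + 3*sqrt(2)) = d^2 + sqrt(2)*d - 12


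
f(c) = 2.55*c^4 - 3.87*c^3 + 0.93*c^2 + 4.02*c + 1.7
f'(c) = 10.2*c^3 - 11.61*c^2 + 1.86*c + 4.02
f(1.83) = 17.05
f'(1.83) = 31.05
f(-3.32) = 450.03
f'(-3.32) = -503.39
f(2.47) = 53.90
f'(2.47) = 91.49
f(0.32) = 2.98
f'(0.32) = 3.76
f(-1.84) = 50.79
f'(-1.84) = -102.25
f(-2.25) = 106.80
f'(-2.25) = -175.12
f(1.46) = 9.09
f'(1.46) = 13.73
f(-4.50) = 1400.76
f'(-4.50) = -1168.93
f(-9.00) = 19592.63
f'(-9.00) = -8388.93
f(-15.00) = 142305.65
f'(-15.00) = -37061.13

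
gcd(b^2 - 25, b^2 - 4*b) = 1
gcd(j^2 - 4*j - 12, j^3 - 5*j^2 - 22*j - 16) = j + 2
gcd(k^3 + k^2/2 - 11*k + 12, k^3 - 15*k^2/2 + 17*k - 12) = k^2 - 7*k/2 + 3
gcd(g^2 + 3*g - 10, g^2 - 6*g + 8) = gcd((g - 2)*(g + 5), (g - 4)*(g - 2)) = g - 2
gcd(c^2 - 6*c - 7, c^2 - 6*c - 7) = c^2 - 6*c - 7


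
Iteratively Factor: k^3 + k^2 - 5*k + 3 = (k + 3)*(k^2 - 2*k + 1) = (k - 1)*(k + 3)*(k - 1)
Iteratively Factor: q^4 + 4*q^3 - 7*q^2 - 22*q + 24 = (q + 3)*(q^3 + q^2 - 10*q + 8) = (q - 1)*(q + 3)*(q^2 + 2*q - 8) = (q - 1)*(q + 3)*(q + 4)*(q - 2)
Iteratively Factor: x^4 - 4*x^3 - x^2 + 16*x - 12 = (x - 1)*(x^3 - 3*x^2 - 4*x + 12) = (x - 3)*(x - 1)*(x^2 - 4) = (x - 3)*(x - 1)*(x + 2)*(x - 2)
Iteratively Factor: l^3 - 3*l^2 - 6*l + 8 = (l + 2)*(l^2 - 5*l + 4) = (l - 4)*(l + 2)*(l - 1)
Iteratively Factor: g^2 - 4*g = (g)*(g - 4)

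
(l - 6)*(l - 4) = l^2 - 10*l + 24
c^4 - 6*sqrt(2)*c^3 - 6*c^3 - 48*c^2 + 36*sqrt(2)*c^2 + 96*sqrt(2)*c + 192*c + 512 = (c - 8)*(c + 2)*(c - 8*sqrt(2))*(c + 2*sqrt(2))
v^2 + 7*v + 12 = (v + 3)*(v + 4)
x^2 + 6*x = x*(x + 6)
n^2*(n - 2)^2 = n^4 - 4*n^3 + 4*n^2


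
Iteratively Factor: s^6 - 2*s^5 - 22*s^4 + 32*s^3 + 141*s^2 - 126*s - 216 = (s - 3)*(s^5 + s^4 - 19*s^3 - 25*s^2 + 66*s + 72) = (s - 3)*(s - 2)*(s^4 + 3*s^3 - 13*s^2 - 51*s - 36) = (s - 3)*(s - 2)*(s + 3)*(s^3 - 13*s - 12) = (s - 3)*(s - 2)*(s + 1)*(s + 3)*(s^2 - s - 12) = (s - 4)*(s - 3)*(s - 2)*(s + 1)*(s + 3)*(s + 3)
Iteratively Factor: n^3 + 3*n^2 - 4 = (n + 2)*(n^2 + n - 2) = (n - 1)*(n + 2)*(n + 2)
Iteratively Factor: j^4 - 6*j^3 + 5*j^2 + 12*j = (j + 1)*(j^3 - 7*j^2 + 12*j) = j*(j + 1)*(j^2 - 7*j + 12) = j*(j - 3)*(j + 1)*(j - 4)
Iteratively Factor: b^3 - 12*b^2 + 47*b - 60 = (b - 3)*(b^2 - 9*b + 20) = (b - 5)*(b - 3)*(b - 4)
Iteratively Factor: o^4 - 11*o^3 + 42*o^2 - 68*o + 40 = (o - 2)*(o^3 - 9*o^2 + 24*o - 20) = (o - 2)^2*(o^2 - 7*o + 10) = (o - 2)^3*(o - 5)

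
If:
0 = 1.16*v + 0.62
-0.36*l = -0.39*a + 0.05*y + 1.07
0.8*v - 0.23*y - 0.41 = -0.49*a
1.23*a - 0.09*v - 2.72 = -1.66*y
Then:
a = 1.83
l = -1.03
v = -0.53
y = 0.25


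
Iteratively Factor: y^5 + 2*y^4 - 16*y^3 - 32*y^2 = (y + 2)*(y^4 - 16*y^2) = (y - 4)*(y + 2)*(y^3 + 4*y^2) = (y - 4)*(y + 2)*(y + 4)*(y^2) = y*(y - 4)*(y + 2)*(y + 4)*(y)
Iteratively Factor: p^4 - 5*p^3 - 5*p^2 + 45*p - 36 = (p - 4)*(p^3 - p^2 - 9*p + 9) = (p - 4)*(p - 3)*(p^2 + 2*p - 3) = (p - 4)*(p - 3)*(p + 3)*(p - 1)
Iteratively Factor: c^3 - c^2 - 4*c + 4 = (c - 2)*(c^2 + c - 2) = (c - 2)*(c + 2)*(c - 1)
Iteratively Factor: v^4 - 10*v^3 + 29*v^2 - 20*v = (v - 4)*(v^3 - 6*v^2 + 5*v) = v*(v - 4)*(v^2 - 6*v + 5) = v*(v - 4)*(v - 1)*(v - 5)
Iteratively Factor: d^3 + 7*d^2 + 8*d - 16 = (d + 4)*(d^2 + 3*d - 4) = (d + 4)^2*(d - 1)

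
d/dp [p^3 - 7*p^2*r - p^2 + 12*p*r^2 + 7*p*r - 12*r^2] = 3*p^2 - 14*p*r - 2*p + 12*r^2 + 7*r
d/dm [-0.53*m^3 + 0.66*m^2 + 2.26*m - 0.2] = -1.59*m^2 + 1.32*m + 2.26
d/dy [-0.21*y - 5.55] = -0.210000000000000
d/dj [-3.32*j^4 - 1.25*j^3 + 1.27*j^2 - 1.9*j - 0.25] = -13.28*j^3 - 3.75*j^2 + 2.54*j - 1.9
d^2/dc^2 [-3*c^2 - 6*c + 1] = -6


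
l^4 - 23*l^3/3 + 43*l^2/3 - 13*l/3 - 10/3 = (l - 5)*(l - 2)*(l - 1)*(l + 1/3)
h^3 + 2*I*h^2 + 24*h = h*(h - 4*I)*(h + 6*I)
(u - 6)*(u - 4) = u^2 - 10*u + 24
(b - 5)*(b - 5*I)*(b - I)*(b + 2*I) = b^4 - 5*b^3 - 4*I*b^3 + 7*b^2 + 20*I*b^2 - 35*b - 10*I*b + 50*I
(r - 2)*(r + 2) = r^2 - 4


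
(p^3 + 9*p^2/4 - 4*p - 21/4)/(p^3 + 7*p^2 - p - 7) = (4*p^2 + 5*p - 21)/(4*(p^2 + 6*p - 7))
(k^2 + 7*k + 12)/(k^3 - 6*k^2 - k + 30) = (k^2 + 7*k + 12)/(k^3 - 6*k^2 - k + 30)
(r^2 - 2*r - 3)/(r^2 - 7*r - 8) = (r - 3)/(r - 8)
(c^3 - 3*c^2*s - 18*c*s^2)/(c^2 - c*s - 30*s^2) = c*(c + 3*s)/(c + 5*s)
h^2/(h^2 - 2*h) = h/(h - 2)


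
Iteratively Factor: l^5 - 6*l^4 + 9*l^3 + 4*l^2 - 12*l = (l + 1)*(l^4 - 7*l^3 + 16*l^2 - 12*l) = l*(l + 1)*(l^3 - 7*l^2 + 16*l - 12) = l*(l - 2)*(l + 1)*(l^2 - 5*l + 6) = l*(l - 2)^2*(l + 1)*(l - 3)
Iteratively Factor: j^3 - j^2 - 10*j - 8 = (j + 2)*(j^2 - 3*j - 4) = (j + 1)*(j + 2)*(j - 4)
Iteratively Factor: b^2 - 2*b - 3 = (b + 1)*(b - 3)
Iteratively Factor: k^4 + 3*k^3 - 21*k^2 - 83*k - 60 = (k - 5)*(k^3 + 8*k^2 + 19*k + 12) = (k - 5)*(k + 4)*(k^2 + 4*k + 3) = (k - 5)*(k + 1)*(k + 4)*(k + 3)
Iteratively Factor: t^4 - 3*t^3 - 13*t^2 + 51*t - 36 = (t - 1)*(t^3 - 2*t^2 - 15*t + 36) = (t - 3)*(t - 1)*(t^2 + t - 12) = (t - 3)*(t - 1)*(t + 4)*(t - 3)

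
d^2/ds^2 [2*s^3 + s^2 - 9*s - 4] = 12*s + 2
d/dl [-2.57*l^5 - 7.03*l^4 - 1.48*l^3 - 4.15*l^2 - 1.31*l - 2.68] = -12.85*l^4 - 28.12*l^3 - 4.44*l^2 - 8.3*l - 1.31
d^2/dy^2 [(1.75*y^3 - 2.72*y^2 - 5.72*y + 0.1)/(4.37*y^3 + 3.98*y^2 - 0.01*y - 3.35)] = (-164.761236*y^6 - 654.946758*y^5 - 267.281436*y^4 - 664.908766*y^3 - 1212.62007*y^2 - 330.99249*y - 58.00054)/(83.453453*y^9 + 228.016986*y^8 + 207.094737*y^7 - 129.922609*y^6 - 350.065161*y^5 - 158.316456*y^4 + 147.926954*y^3 + 133.995645*y^2 - 0.336675*y - 37.595375)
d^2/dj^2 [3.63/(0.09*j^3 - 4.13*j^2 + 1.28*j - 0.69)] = ((29.9838 - 1.9602*j)*(0.09*j^3 - 4.13*j^2 + 1.28*j - 0.69) + 3.63*(0.27*j^2 - 8.26*j + 1.28)*(0.54*j^2 - 16.52*j + 2.56))/(0.09*j^3 - 4.13*j^2 + 1.28*j - 0.69)^3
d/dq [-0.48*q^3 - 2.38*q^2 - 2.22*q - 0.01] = -1.44*q^2 - 4.76*q - 2.22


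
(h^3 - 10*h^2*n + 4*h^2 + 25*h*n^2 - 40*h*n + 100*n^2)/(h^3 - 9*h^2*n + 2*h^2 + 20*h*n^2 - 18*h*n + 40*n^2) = (h^2 - 5*h*n + 4*h - 20*n)/(h^2 - 4*h*n + 2*h - 8*n)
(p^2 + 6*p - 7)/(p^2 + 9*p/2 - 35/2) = 2*(p - 1)/(2*p - 5)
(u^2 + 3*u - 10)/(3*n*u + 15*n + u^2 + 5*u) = (u - 2)/(3*n + u)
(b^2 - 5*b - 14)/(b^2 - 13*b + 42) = (b + 2)/(b - 6)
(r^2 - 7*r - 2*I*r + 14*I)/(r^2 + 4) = (r - 7)/(r + 2*I)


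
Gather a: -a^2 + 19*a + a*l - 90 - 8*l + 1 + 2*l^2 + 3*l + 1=-a^2 + a*(l + 19) + 2*l^2 - 5*l - 88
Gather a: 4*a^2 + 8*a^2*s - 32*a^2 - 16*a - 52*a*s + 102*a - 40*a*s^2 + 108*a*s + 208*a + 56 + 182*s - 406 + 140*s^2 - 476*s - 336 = a^2*(8*s - 28) + a*(-40*s^2 + 56*s + 294) + 140*s^2 - 294*s - 686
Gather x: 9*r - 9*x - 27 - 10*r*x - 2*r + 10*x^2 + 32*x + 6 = 7*r + 10*x^2 + x*(23 - 10*r) - 21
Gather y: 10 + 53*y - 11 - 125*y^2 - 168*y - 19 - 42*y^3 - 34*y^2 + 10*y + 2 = -42*y^3 - 159*y^2 - 105*y - 18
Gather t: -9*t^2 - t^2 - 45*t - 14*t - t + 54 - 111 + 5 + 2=-10*t^2 - 60*t - 50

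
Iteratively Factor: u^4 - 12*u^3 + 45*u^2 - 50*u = (u)*(u^3 - 12*u^2 + 45*u - 50) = u*(u - 2)*(u^2 - 10*u + 25) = u*(u - 5)*(u - 2)*(u - 5)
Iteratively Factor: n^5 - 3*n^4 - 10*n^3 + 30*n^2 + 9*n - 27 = (n - 3)*(n^4 - 10*n^2 + 9) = (n - 3)*(n + 1)*(n^3 - n^2 - 9*n + 9) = (n - 3)*(n - 1)*(n + 1)*(n^2 - 9) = (n - 3)^2*(n - 1)*(n + 1)*(n + 3)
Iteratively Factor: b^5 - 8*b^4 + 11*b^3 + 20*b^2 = (b - 5)*(b^4 - 3*b^3 - 4*b^2) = b*(b - 5)*(b^3 - 3*b^2 - 4*b) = b^2*(b - 5)*(b^2 - 3*b - 4) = b^2*(b - 5)*(b - 4)*(b + 1)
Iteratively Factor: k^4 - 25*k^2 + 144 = (k + 3)*(k^3 - 3*k^2 - 16*k + 48) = (k - 3)*(k + 3)*(k^2 - 16) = (k - 3)*(k + 3)*(k + 4)*(k - 4)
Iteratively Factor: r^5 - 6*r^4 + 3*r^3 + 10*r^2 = (r - 5)*(r^4 - r^3 - 2*r^2) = r*(r - 5)*(r^3 - r^2 - 2*r) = r*(r - 5)*(r - 2)*(r^2 + r) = r^2*(r - 5)*(r - 2)*(r + 1)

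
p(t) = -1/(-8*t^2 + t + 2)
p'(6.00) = 0.00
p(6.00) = 0.00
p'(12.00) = 0.00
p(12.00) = 0.00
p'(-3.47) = 0.01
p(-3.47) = 0.01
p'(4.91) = -0.00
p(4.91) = 0.01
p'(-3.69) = 0.00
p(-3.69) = 0.01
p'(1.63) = -0.08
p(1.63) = 0.06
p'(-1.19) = 0.18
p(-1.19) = 0.10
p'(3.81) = -0.00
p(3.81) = 0.01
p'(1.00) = -0.60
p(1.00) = 0.20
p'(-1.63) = 0.06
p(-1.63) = 0.05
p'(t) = -(16*t - 1)/(-8*t^2 + t + 2)^2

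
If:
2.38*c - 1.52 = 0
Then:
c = 0.64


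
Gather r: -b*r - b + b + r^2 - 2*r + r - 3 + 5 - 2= r^2 + r*(-b - 1)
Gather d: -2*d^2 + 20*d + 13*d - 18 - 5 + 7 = -2*d^2 + 33*d - 16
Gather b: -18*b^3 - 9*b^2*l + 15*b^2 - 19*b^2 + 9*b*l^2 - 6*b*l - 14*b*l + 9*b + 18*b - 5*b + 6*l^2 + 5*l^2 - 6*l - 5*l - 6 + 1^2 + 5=-18*b^3 + b^2*(-9*l - 4) + b*(9*l^2 - 20*l + 22) + 11*l^2 - 11*l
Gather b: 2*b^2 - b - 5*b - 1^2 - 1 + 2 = 2*b^2 - 6*b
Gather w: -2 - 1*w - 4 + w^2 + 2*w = w^2 + w - 6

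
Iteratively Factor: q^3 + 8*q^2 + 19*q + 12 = (q + 4)*(q^2 + 4*q + 3) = (q + 3)*(q + 4)*(q + 1)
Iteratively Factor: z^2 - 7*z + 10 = (z - 5)*(z - 2)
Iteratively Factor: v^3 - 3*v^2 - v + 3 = (v + 1)*(v^2 - 4*v + 3) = (v - 3)*(v + 1)*(v - 1)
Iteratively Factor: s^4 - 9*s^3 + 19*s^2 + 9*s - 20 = (s - 4)*(s^3 - 5*s^2 - s + 5) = (s - 4)*(s + 1)*(s^2 - 6*s + 5) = (s - 5)*(s - 4)*(s + 1)*(s - 1)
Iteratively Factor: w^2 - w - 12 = (w - 4)*(w + 3)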